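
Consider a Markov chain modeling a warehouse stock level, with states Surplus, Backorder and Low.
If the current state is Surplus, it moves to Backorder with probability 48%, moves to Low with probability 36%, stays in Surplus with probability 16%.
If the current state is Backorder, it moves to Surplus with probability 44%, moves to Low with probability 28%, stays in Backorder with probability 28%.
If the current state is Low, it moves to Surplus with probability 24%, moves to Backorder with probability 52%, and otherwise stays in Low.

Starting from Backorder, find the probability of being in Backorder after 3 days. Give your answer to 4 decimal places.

0.4051

Propagate the distribution vector 3 days from Backorder.
After 0 days: (0.0000, 1.0000, 0.0000)
After 1 day: (0.4400, 0.2800, 0.2800)
After 2 days: (0.2608, 0.4352, 0.3040)
After 3 days: (0.3062, 0.4051, 0.2887)
P(in Backorder after 3 days) = 0.4051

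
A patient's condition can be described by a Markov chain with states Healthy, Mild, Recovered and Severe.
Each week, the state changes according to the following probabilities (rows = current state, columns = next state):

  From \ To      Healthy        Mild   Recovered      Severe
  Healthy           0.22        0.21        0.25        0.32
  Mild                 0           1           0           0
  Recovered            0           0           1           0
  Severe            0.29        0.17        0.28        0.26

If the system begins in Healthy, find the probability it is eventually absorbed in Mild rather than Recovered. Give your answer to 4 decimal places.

Let h(s) be the probability of absorption at Mild starting from transient state s. Then h(Mild) = 1 and h(Recovered) = 0. By first-step analysis:
h(Healthy) = 0.22·h(Healthy) + 0.21·1 + 0.25·0 + 0.32·h(Severe)
h(Severe) = 0.29·h(Healthy) + 0.17·1 + 0.28·0 + 0.26·h(Severe)
Solving: h(Healthy) = 0.4331, h(Severe) = 0.3995.
Starting from Healthy, the probability is 0.4331.

0.4331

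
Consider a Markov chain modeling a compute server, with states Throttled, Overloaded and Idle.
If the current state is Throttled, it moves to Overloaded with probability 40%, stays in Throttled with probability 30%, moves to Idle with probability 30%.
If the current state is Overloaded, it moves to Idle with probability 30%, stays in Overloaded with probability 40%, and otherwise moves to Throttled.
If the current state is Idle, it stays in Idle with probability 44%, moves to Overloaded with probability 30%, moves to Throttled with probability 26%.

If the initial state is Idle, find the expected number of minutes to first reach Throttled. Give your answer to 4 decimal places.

Let t(s) be the expected number of minutes to first reach Throttled from state s, with t(Throttled) = 0. Conditioning on the first minute:
t(Overloaded) = 1 + 0.4·t(Overloaded) + 0.3·t(Idle)
t(Idle) = 1 + 0.3·t(Overloaded) + 0.44·t(Idle)
Solving: t(Overloaded) = 3.4959, t(Idle) = 3.6585.
Expected minutes from Idle to Throttled: 3.6585.

3.6585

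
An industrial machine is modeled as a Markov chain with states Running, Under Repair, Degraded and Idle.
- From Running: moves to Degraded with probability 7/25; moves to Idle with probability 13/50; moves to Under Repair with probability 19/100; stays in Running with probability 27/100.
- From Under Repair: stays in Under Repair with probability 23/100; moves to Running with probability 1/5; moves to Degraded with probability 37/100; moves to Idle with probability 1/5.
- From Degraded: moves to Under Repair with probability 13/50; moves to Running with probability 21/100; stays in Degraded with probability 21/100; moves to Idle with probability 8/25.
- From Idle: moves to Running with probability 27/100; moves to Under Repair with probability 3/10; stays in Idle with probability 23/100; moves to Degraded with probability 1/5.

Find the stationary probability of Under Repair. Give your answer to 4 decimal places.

Let the stationary distribution be π with π = πP and π_1 + π_2 + π_3 + π_4 = 1.
π_1 = 0.27·π_1 + 0.2·π_2 + 0.21·π_3 + 0.27·π_4
π_2 = 0.19·π_1 + 0.23·π_2 + 0.26·π_3 + 0.3·π_4
π_3 = 0.28·π_1 + 0.37·π_2 + 0.21·π_3 + 0.2·π_4
Solving with the normalization constraint gives π = (0.2370, 0.2462, 0.2634, 0.2534).
So the stationary probability of Under Repair is 0.2462.

0.2462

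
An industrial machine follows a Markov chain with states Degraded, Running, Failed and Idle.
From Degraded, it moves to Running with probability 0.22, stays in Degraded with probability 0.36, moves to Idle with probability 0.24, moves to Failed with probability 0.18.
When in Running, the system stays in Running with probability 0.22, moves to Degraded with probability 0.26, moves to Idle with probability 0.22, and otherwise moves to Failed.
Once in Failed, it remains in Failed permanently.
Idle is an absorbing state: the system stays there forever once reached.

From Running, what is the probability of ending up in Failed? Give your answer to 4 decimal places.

Let h(s) be the probability of absorption at Failed starting from transient state s. Then h(Failed) = 1 and h(Idle) = 0. By first-step analysis:
h(Degraded) = 0.36·h(Degraded) + 0.22·h(Running) + 0.18·1 + 0.24·0
h(Running) = 0.26·h(Degraded) + 0.22·h(Running) + 0.3·1 + 0.22·0
Solving: h(Degraded) = 0.4670, h(Running) = 0.5403.
Starting from Running, the probability is 0.5403.

0.5403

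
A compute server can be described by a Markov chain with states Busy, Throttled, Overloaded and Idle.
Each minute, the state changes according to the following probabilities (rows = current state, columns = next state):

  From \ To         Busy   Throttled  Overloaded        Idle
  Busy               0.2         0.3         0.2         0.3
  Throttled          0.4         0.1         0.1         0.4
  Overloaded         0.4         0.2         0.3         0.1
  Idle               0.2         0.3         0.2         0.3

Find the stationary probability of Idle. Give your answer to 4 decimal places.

Let the stationary distribution be π with π = πP and π_1 + π_2 + π_3 + π_4 = 1.
π_1 = 0.2·π_1 + 0.4·π_2 + 0.4·π_3 + 0.2·π_4
π_2 = 0.3·π_1 + 0.1·π_2 + 0.2·π_3 + 0.3·π_4
π_3 = 0.2·π_1 + 0.1·π_2 + 0.3·π_3 + 0.2·π_4
Solving with the normalization constraint gives π = (0.2860, 0.2336, 0.1963, 0.2841).
So the stationary probability of Idle is 0.2841.

0.2841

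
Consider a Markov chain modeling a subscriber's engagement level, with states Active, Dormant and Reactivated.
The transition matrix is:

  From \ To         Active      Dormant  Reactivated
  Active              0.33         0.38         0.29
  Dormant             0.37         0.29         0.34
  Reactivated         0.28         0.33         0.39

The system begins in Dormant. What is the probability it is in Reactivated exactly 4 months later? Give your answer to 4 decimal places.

0.3407

Propagate the distribution vector 4 months from Dormant.
After 0 months: (0.0000, 1.0000, 0.0000)
After 1 month: (0.3700, 0.2900, 0.3400)
After 2 months: (0.3246, 0.3369, 0.3385)
After 3 months: (0.3266, 0.3328, 0.3407)
After 4 months: (0.3263, 0.3330, 0.3407)
P(in Reactivated after 4 months) = 0.3407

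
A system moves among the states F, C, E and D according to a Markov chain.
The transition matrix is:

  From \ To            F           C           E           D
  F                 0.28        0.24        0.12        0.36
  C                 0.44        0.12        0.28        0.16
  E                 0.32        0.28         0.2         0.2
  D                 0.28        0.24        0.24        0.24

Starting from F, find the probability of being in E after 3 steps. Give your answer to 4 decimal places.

Propagate the distribution vector 3 steps from F.
After 0 steps: (1.0000, 0.0000, 0.0000, 0.0000)
After 1 step: (0.2800, 0.2400, 0.1200, 0.3600)
After 2 steps: (0.3232, 0.2160, 0.2112, 0.2496)
After 3 steps: (0.3230, 0.2225, 0.2014, 0.2531)
P(in E after 3 steps) = 0.2014

0.2014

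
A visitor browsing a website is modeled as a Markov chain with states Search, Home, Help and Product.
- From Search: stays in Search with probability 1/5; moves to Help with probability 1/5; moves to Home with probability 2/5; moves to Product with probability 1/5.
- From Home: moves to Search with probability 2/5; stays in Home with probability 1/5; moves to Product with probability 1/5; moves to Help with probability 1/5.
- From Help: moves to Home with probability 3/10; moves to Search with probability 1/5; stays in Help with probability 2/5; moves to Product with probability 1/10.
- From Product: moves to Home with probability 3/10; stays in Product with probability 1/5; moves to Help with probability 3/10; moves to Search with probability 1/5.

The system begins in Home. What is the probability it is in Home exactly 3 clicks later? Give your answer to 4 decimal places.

0.2920

Propagate the distribution vector 3 clicks from Home.
After 0 clicks: (0.0000, 1.0000, 0.0000, 0.0000)
After 1 click: (0.4000, 0.2000, 0.2000, 0.2000)
After 2 clicks: (0.2400, 0.3200, 0.2600, 0.1800)
After 3 clicks: (0.2640, 0.2920, 0.2700, 0.1740)
P(in Home after 3 clicks) = 0.2920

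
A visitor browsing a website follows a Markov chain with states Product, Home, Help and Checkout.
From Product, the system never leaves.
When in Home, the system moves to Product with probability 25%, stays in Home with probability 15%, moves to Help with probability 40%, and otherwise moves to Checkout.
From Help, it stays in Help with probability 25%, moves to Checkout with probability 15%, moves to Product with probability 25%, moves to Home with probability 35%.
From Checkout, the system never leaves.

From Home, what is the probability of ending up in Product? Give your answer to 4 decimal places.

Let h(s) be the probability of absorption at Product starting from transient state s. Then h(Product) = 1 and h(Checkout) = 0. By first-step analysis:
h(Home) = 0.25·1 + 0.15·h(Home) + 0.4·h(Help) + 0.2·0
h(Help) = 0.25·1 + 0.35·h(Home) + 0.25·h(Help) + 0.15·0
Solving: h(Home) = 0.5779, h(Help) = 0.6030.
Starting from Home, the probability is 0.5779.

0.5779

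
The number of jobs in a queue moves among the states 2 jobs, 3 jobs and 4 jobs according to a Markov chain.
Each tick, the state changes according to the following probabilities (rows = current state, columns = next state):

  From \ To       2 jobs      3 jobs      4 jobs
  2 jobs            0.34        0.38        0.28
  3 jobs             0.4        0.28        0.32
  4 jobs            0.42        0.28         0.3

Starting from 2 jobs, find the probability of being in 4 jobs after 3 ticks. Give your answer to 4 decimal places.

Propagate the distribution vector 3 ticks from 2 jobs.
After 0 ticks: (1.0000, 0.0000, 0.0000)
After 1 tick: (0.3400, 0.3800, 0.2800)
After 2 ticks: (0.3852, 0.3140, 0.3008)
After 3 ticks: (0.3829, 0.3185, 0.2986)
P(in 4 jobs after 3 ticks) = 0.2986

0.2986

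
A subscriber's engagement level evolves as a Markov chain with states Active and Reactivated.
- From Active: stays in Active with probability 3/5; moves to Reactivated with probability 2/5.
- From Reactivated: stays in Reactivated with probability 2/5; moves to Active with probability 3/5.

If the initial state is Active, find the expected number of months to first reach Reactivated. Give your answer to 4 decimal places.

Let t(s) be the expected number of months to first reach Reactivated from state s, with t(Reactivated) = 0. Conditioning on the first month:
t(Active) = 1 + 0.6·t(Active)
Solving: t(Active) = 2.5000.
Expected months from Active to Reactivated: 2.5000.

2.5000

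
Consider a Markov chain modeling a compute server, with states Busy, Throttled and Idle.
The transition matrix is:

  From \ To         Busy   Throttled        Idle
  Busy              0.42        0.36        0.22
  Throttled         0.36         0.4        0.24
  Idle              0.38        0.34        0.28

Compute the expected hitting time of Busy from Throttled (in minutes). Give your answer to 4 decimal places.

Let t(s) be the expected number of minutes to first reach Busy from state s, with t(Busy) = 0. Conditioning on the first minute:
t(Throttled) = 1 + 0.4·t(Throttled) + 0.24·t(Idle)
t(Idle) = 1 + 0.34·t(Throttled) + 0.28·t(Idle)
Solving: t(Throttled) = 2.7397, t(Idle) = 2.6826.
Expected minutes from Throttled to Busy: 2.7397.

2.7397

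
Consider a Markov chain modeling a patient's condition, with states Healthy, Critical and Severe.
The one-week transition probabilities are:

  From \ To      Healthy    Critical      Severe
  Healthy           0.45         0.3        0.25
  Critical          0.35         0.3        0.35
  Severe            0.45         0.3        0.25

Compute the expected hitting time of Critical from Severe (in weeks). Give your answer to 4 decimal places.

Let t(s) be the expected number of weeks to first reach Critical from state s, with t(Critical) = 0. Conditioning on the first week:
t(Healthy) = 1 + 0.45·t(Healthy) + 0.25·t(Severe)
t(Severe) = 1 + 0.45·t(Healthy) + 0.25·t(Severe)
Solving: t(Healthy) = 3.3333, t(Severe) = 3.3333.
Expected weeks from Severe to Critical: 3.3333.

3.3333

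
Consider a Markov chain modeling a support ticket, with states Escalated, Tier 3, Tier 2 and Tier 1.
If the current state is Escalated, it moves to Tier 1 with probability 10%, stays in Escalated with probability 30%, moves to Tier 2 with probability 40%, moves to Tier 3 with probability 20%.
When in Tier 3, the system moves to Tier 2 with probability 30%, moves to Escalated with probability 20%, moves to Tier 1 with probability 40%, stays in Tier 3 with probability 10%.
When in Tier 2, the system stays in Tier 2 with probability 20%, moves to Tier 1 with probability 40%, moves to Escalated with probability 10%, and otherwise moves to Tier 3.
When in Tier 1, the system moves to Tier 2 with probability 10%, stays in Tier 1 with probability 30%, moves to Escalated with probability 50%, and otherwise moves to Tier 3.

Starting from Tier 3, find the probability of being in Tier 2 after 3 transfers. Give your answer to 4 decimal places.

Propagate the distribution vector 3 transfers from Tier 3.
After 0 transfers: (0.0000, 1.0000, 0.0000, 0.0000)
After 1 transfer: (0.2000, 0.1000, 0.3000, 0.4000)
After 2 transfers: (0.3100, 0.1800, 0.2100, 0.3000)
After 3 transfers: (0.3000, 0.1730, 0.2500, 0.2770)
P(in Tier 2 after 3 transfers) = 0.2500

0.2500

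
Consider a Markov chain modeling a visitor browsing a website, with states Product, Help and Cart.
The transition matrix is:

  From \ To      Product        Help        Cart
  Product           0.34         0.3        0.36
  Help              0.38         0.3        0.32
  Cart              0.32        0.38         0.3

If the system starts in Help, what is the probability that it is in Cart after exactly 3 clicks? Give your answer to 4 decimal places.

Propagate the distribution vector 3 clicks from Help.
After 0 clicks: (0.0000, 1.0000, 0.0000)
After 1 click: (0.3800, 0.3000, 0.3200)
After 2 clicks: (0.3456, 0.3256, 0.3288)
After 3 clicks: (0.3464, 0.3263, 0.3272)
P(in Cart after 3 clicks) = 0.3272

0.3272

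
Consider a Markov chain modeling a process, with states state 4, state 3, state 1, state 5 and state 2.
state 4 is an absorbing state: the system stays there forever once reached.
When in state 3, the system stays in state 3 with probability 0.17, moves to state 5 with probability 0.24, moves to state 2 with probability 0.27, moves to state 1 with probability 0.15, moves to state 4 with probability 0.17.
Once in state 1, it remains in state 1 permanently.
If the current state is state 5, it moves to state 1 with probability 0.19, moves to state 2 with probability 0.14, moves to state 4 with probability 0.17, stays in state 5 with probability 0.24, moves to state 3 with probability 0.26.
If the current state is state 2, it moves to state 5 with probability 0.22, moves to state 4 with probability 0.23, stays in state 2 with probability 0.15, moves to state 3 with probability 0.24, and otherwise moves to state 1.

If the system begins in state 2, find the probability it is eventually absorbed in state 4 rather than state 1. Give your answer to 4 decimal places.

Let h(s) be the probability of absorption at state 4 starting from transient state s. Then h(state 4) = 1 and h(state 1) = 0. By first-step analysis:
h(state 3) = 0.17·1 + 0.17·h(state 3) + 0.15·0 + 0.24·h(state 5) + 0.27·h(state 2)
h(state 5) = 0.17·1 + 0.26·h(state 3) + 0.19·0 + 0.24·h(state 5) + 0.14·h(state 2)
h(state 2) = 0.23·1 + 0.24·h(state 3) + 0.16·0 + 0.22·h(state 5) + 0.15·h(state 2)
Solving: h(state 3) = 0.5309, h(state 5) = 0.5069, h(state 2) = 0.5517.
Starting from state 2, the probability is 0.5517.

0.5517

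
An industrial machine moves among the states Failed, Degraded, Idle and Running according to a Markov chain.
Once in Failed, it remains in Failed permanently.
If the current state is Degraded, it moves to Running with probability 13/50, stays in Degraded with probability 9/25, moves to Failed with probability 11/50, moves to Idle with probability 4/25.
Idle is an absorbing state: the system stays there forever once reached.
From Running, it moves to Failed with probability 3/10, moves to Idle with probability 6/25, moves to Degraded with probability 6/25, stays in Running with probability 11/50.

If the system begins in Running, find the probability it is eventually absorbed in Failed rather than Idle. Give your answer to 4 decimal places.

0.5604

Let h(s) be the probability of absorption at Failed starting from transient state s. Then h(Failed) = 1 and h(Idle) = 0. By first-step analysis:
h(Degraded) = 0.22·1 + 0.36·h(Degraded) + 0.16·0 + 0.26·h(Running)
h(Running) = 0.3·1 + 0.24·h(Degraded) + 0.24·0 + 0.22·h(Running)
Solving: h(Degraded) = 0.5714, h(Running) = 0.5604.
Starting from Running, the probability is 0.5604.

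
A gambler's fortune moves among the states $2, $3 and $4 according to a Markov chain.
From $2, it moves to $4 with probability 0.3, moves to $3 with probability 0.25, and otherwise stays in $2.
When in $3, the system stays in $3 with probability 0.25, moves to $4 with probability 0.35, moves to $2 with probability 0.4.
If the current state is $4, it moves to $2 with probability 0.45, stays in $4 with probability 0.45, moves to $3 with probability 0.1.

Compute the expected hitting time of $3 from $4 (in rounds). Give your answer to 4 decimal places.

Let t(s) be the expected number of rounds to first reach $3 from state s, with t($3) = 0. Conditioning on the first round:
t($2) = 1 + 0.45·t($2) + 0.3·t($4)
t($4) = 1 + 0.45·t($2) + 0.45·t($4)
Solving: t($2) = 5.0746, t($4) = 5.9701.
Expected rounds from $4 to $3: 5.9701.

5.9701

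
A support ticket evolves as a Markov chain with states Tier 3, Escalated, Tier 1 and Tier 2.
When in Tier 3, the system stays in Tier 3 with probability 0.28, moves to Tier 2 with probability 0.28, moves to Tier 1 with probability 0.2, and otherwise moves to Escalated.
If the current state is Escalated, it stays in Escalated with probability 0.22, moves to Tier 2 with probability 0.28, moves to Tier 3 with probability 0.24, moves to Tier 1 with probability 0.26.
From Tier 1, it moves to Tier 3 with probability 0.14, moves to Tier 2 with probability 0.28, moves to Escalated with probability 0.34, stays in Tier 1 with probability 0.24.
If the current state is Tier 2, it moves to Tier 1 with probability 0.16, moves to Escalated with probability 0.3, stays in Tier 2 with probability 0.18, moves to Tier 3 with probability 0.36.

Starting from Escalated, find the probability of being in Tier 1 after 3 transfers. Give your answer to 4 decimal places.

Propagate the distribution vector 3 transfers from Escalated.
After 0 transfers: (0.0000, 1.0000, 0.0000, 0.0000)
After 1 transfer: (0.2400, 0.2200, 0.2600, 0.2800)
After 2 transfers: (0.2572, 0.2784, 0.2124, 0.2520)
After 3 transfers: (0.2593, 0.2708, 0.2151, 0.2548)
P(in Tier 1 after 3 transfers) = 0.2151

0.2151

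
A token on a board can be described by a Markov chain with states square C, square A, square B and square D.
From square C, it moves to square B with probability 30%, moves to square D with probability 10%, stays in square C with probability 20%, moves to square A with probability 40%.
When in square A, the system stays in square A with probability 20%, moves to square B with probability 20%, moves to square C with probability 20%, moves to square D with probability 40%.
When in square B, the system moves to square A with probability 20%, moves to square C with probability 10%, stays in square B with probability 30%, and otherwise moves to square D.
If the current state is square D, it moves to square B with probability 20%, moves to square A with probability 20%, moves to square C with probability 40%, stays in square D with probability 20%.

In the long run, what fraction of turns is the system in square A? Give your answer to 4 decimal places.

Let the stationary distribution be π with π = πP and π_1 + π_2 + π_3 + π_4 = 1.
π_1 = 0.2·π_1 + 0.2·π_2 + 0.1·π_3 + 0.4·π_4
π_2 = 0.4·π_1 + 0.2·π_2 + 0.2·π_3 + 0.2·π_4
π_3 = 0.3·π_1 + 0.2·π_2 + 0.3·π_3 + 0.2·π_4
Solving with the normalization constraint gives π = (0.2304, 0.2461, 0.2478, 0.2757).
So the stationary probability of square A is 0.2461.

0.2461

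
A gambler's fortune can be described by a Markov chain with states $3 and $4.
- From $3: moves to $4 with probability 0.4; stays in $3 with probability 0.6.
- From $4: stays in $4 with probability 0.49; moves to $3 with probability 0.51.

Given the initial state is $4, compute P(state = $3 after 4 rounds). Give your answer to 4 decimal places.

Propagate the distribution vector 4 rounds from $4.
After 0 rounds: (0.0000, 1.0000)
After 1 round: (0.5100, 0.4900)
After 2 rounds: (0.5559, 0.4441)
After 3 rounds: (0.5600, 0.4400)
After 4 rounds: (0.5604, 0.4396)
P(in $3 after 4 rounds) = 0.5604

0.5604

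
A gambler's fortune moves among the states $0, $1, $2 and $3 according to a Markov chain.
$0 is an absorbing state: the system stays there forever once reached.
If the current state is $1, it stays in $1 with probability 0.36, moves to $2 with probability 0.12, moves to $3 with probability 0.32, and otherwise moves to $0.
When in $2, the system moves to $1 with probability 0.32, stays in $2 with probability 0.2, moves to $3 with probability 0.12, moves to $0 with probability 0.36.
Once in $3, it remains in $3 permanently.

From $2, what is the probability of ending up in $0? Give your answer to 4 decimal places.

Let h(s) be the probability of absorption at $0 starting from transient state s. Then h($0) = 1 and h($3) = 0. By first-step analysis:
h($1) = 0.2·1 + 0.36·h($1) + 0.12·h($2) + 0.32·0
h($2) = 0.36·1 + 0.32·h($1) + 0.2·h($2) + 0.12·0
Solving: h($1) = 0.4291, h($2) = 0.6216.
Starting from $2, the probability is 0.6216.

0.6216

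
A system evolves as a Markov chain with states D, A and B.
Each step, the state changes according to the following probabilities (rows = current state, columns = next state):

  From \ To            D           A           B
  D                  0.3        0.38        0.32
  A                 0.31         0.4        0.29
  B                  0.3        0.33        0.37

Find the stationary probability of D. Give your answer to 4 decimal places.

Let the stationary distribution be π with π = πP and π_1 + π_2 + π_3 = 1.
π_1 = 0.3·π_1 + 0.31·π_2 + 0.3·π_3
π_2 = 0.38·π_1 + 0.4·π_2 + 0.33·π_3
Solving with the normalization constraint gives π = (0.3037, 0.3712, 0.3251).
So the stationary probability of D is 0.3037.

0.3037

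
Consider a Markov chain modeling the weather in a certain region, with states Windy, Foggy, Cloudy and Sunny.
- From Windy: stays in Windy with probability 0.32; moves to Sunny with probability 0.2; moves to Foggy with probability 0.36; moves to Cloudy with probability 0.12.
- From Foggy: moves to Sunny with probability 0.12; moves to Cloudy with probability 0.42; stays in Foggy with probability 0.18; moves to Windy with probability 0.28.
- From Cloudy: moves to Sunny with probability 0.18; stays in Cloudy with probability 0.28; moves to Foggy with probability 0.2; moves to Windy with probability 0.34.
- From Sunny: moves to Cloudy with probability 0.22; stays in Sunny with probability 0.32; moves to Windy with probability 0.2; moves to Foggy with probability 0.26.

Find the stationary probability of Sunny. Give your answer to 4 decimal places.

Let the stationary distribution be π with π = πP and π_1 + π_2 + π_3 + π_4 = 1.
π_1 = 0.32·π_1 + 0.28·π_2 + 0.34·π_3 + 0.2·π_4
π_2 = 0.36·π_1 + 0.18·π_2 + 0.2·π_3 + 0.26·π_4
π_3 = 0.12·π_1 + 0.42·π_2 + 0.28·π_3 + 0.22·π_4
Solving with the normalization constraint gives π = (0.2912, 0.2534, 0.2570, 0.1984).
So the stationary probability of Sunny is 0.1984.

0.1984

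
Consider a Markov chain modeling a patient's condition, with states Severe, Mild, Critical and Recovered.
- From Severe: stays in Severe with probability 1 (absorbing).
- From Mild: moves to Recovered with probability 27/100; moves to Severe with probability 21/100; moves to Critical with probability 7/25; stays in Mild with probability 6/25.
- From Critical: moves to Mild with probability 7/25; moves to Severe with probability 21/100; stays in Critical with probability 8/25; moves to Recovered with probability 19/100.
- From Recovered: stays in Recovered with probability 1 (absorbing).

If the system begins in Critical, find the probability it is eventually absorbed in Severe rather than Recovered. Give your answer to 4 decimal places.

Let h(s) be the probability of absorption at Severe starting from transient state s. Then h(Severe) = 1 and h(Recovered) = 0. By first-step analysis:
h(Mild) = 0.21·1 + 0.24·h(Mild) + 0.28·h(Critical) + 0.27·0
h(Critical) = 0.21·1 + 0.28·h(Mild) + 0.32·h(Critical) + 0.19·0
Solving: h(Mild) = 0.4599, h(Critical) = 0.4982.
Starting from Critical, the probability is 0.4982.

0.4982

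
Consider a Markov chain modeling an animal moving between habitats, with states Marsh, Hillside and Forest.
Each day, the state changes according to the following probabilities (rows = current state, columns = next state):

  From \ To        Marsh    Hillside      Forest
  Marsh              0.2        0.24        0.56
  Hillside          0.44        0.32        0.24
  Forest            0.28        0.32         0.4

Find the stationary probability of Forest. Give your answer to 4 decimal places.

0.4012

Let the stationary distribution be π with π = πP and π_1 + π_2 + π_3 = 1.
π_1 = 0.2·π_1 + 0.44·π_2 + 0.28·π_3
π_2 = 0.24·π_1 + 0.32·π_2 + 0.32·π_3
Solving with the normalization constraint gives π = (0.3031, 0.2958, 0.4012).
So the stationary probability of Forest is 0.4012.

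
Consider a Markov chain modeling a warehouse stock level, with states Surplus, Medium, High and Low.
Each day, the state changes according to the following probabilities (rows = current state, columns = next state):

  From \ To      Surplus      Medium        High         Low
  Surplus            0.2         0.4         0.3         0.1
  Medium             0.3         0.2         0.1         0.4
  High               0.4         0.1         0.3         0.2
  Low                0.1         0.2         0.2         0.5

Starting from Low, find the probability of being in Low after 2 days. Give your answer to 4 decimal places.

Propagate the distribution vector 2 days from Low.
After 0 days: (0.0000, 0.0000, 0.0000, 1.0000)
After 1 day: (0.1000, 0.2000, 0.2000, 0.5000)
After 2 days: (0.2100, 0.2000, 0.2100, 0.3800)
P(in Low after 2 days) = 0.3800

0.3800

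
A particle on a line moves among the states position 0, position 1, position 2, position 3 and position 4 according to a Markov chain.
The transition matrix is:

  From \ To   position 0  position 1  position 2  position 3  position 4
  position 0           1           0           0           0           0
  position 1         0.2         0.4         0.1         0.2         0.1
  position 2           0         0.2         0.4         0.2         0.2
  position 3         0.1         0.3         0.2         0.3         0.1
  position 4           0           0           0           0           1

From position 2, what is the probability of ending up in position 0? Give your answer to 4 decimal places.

Let h(s) be the probability of absorption at position 0 starting from transient state s. Then h(position 0) = 1 and h(position 4) = 0. By first-step analysis:
h(position 1) = 0.2·1 + 0.4·h(position 1) + 0.1·h(position 2) + 0.2·h(position 3) + 0.1·0
h(position 2) = 0.2·h(position 1) + 0.4·h(position 2) + 0.2·h(position 3) + 0.2·0
h(position 3) = 0.1·1 + 0.3·h(position 1) + 0.2·h(position 2) + 0.3·h(position 3) + 0.1·0
Solving: h(position 1) = 0.5488, h(position 2) = 0.3415, h(position 3) = 0.4756.
Starting from position 2, the probability is 0.3415.

0.3415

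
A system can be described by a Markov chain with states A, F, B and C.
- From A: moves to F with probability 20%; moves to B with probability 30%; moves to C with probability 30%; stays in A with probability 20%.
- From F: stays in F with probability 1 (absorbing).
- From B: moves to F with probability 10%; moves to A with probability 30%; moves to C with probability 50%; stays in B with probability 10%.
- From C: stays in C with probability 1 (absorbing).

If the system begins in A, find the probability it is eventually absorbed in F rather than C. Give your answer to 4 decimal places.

Let h(s) be the probability of absorption at F starting from transient state s. Then h(F) = 1 and h(C) = 0. By first-step analysis:
h(A) = 0.2·h(A) + 0.2·1 + 0.3·h(B) + 0.3·0
h(B) = 0.3·h(A) + 0.1·1 + 0.1·h(B) + 0.5·0
Solving: h(A) = 0.3333, h(B) = 0.2222.
Starting from A, the probability is 0.3333.

0.3333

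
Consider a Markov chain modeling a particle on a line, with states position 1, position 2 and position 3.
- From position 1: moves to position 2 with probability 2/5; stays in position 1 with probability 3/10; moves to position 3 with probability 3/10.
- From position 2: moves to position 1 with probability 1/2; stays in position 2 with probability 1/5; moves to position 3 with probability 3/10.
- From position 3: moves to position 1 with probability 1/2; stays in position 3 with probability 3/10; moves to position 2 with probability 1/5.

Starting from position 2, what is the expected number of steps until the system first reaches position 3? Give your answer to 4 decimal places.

Let t(s) be the expected number of steps to first reach position 3 from state s, with t(position 3) = 0. Conditioning on the first step:
t(position 1) = 1 + 0.3·t(position 1) + 0.4·t(position 2)
t(position 2) = 1 + 0.5·t(position 1) + 0.2·t(position 2)
Solving: t(position 1) = 3.3333, t(position 2) = 3.3333.
Expected steps from position 2 to position 3: 3.3333.

3.3333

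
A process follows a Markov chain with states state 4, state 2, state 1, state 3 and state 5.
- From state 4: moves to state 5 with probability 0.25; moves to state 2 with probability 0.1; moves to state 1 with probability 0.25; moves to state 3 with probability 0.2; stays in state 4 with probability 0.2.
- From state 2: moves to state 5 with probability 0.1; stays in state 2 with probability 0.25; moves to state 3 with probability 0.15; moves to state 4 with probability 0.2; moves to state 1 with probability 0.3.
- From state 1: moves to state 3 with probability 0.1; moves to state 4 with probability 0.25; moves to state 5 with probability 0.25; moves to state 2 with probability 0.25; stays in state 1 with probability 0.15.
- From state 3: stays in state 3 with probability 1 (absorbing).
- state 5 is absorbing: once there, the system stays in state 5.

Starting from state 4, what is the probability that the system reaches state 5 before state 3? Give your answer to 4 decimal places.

Let h(s) be the probability of absorption at state 5 starting from transient state s. Then h(state 5) = 1 and h(state 3) = 0. By first-step analysis:
h(state 4) = 0.2·h(state 4) + 0.1·h(state 2) + 0.25·h(state 1) + 0.2·0 + 0.25·1
h(state 2) = 0.2·h(state 4) + 0.25·h(state 2) + 0.3·h(state 1) + 0.15·0 + 0.1·1
h(state 1) = 0.25·h(state 4) + 0.25·h(state 2) + 0.15·h(state 1) + 0.1·0 + 0.25·1
Solving: h(state 4) = 0.5729, h(state 2) = 0.5340, h(state 1) = 0.6197.
Starting from state 4, the probability is 0.5729.

0.5729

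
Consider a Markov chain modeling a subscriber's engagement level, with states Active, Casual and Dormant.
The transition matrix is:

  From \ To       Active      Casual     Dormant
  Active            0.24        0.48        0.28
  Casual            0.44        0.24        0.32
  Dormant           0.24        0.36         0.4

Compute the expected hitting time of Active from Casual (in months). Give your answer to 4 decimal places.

Let t(s) be the expected number of months to first reach Active from state s, with t(Active) = 0. Conditioning on the first month:
t(Casual) = 1 + 0.24·t(Casual) + 0.32·t(Dormant)
t(Dormant) = 1 + 0.36·t(Casual) + 0.4·t(Dormant)
Solving: t(Casual) = 2.6995, t(Dormant) = 3.2864.
Expected months from Casual to Active: 2.6995.

2.6995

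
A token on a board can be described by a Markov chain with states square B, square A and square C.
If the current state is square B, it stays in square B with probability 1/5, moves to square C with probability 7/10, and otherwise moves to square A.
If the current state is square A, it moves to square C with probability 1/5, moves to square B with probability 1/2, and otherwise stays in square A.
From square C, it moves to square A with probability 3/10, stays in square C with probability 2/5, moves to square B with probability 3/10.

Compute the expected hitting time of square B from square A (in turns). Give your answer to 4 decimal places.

Let t(s) be the expected number of turns to first reach square B from state s, with t(square B) = 0. Conditioning on the first turn:
t(square A) = 1 + 0.3·t(square A) + 0.2·t(square C)
t(square C) = 1 + 0.3·t(square A) + 0.4·t(square C)
Solving: t(square A) = 2.2222, t(square C) = 2.7778.
Expected turns from square A to square B: 2.2222.

2.2222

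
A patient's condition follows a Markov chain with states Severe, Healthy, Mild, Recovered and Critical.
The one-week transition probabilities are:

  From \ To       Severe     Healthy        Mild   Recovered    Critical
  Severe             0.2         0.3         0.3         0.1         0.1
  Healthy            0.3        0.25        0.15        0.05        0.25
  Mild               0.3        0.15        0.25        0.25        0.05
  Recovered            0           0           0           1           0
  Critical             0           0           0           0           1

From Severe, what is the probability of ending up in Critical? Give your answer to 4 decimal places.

0.5000

Let h(s) be the probability of absorption at Critical starting from transient state s. Then h(Critical) = 1 and h(Recovered) = 0. By first-step analysis:
h(Severe) = 0.2·h(Severe) + 0.3·h(Healthy) + 0.3·h(Mild) + 0.1·0 + 0.1·1
h(Healthy) = 0.3·h(Severe) + 0.25·h(Healthy) + 0.15·h(Mild) + 0.05·0 + 0.25·1
h(Mild) = 0.3·h(Severe) + 0.15·h(Healthy) + 0.25·h(Mild) + 0.25·0 + 0.05·1
Solving: h(Severe) = 0.5000, h(Healthy) = 0.6111, h(Mild) = 0.3889.
Starting from Severe, the probability is 0.5000.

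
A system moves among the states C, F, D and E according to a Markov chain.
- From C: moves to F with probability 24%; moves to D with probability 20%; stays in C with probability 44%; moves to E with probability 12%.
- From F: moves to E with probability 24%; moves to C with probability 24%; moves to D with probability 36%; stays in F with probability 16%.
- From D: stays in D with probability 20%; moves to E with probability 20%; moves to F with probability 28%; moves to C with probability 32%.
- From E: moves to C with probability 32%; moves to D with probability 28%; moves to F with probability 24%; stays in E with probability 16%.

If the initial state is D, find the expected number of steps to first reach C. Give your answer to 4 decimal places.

Let t(s) be the expected number of steps to first reach C from state s, with t(C) = 0. Conditioning on the first step:
t(F) = 1 + 0.16·t(F) + 0.36·t(D) + 0.24·t(E)
t(D) = 1 + 0.28·t(F) + 0.2·t(D) + 0.2·t(E)
t(E) = 1 + 0.24·t(F) + 0.28·t(D) + 0.16·t(E)
Solving: t(F) = 3.5643, t(D) = 3.3269, t(E) = 3.3178.
Expected steps from D to C: 3.3269.

3.3269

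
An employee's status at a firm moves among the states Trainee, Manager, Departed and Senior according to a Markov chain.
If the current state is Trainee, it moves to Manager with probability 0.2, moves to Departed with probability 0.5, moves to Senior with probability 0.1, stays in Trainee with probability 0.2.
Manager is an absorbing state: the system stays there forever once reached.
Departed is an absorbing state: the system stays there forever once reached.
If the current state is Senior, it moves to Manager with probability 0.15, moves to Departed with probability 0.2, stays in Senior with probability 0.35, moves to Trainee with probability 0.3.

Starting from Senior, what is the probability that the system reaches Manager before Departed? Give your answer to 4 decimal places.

0.3673

Let h(s) be the probability of absorption at Manager starting from transient state s. Then h(Manager) = 1 and h(Departed) = 0. By first-step analysis:
h(Trainee) = 0.2·h(Trainee) + 0.2·1 + 0.5·0 + 0.1·h(Senior)
h(Senior) = 0.3·h(Trainee) + 0.15·1 + 0.2·0 + 0.35·h(Senior)
Solving: h(Trainee) = 0.2959, h(Senior) = 0.3673.
Starting from Senior, the probability is 0.3673.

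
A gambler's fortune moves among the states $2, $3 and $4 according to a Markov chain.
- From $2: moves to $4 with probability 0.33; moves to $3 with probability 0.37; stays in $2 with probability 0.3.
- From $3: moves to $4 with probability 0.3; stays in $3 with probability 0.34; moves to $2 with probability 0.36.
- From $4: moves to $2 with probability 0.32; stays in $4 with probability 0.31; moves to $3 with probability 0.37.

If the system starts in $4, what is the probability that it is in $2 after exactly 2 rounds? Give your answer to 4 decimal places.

0.3284

Sum over the intermediate state after 1 round:
P = P($4→$2)·P($2→$2) + P($4→$3)·P($3→$2) + P($4→$4)·P($4→$2)
  = 0.32×0.3 + 0.37×0.36 + 0.31×0.32
  = 0.0960 + 0.1332 + 0.0992 = 0.3284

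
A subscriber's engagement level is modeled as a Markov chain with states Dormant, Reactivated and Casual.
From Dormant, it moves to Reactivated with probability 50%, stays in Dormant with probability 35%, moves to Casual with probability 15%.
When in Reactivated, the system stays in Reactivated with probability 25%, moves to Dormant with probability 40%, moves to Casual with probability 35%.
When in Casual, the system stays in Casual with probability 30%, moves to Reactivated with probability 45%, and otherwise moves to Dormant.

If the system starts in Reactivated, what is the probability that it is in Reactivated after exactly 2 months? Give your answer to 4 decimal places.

Sum over the intermediate state after 1 month:
P = P(Reactivated→Dormant)·P(Dormant→Reactivated) + P(Reactivated→Reactivated)·P(Reactivated→Reactivated) + P(Reactivated→Casual)·P(Casual→Reactivated)
  = 0.4×0.5 + 0.25×0.25 + 0.35×0.45
  = 0.2000 + 0.0625 + 0.1575 = 0.4200

0.4200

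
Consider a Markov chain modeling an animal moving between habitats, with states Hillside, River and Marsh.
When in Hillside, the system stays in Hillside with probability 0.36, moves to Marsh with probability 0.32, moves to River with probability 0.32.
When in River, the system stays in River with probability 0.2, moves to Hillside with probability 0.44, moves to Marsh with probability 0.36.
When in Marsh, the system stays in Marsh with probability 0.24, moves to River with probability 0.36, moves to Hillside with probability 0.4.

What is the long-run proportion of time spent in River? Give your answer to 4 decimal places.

Let the stationary distribution be π with π = πP and π_1 + π_2 + π_3 = 1.
π_1 = 0.36·π_1 + 0.44·π_2 + 0.4·π_3
π_2 = 0.32·π_1 + 0.2·π_2 + 0.36·π_3
Solving with the normalization constraint gives π = (0.3960, 0.2967, 0.3073).
So the stationary probability of River is 0.2967.

0.2967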